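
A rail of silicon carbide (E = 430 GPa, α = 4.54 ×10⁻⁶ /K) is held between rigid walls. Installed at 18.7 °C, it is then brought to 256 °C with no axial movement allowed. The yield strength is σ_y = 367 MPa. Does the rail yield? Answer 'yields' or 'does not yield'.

ΔT = 237.3 K. Constrained thermal stress σ = E·α·ΔT = 430.0×10³ MPa × 4.54×10⁻⁶ × 237.3 = 463 MPa (compressive).
Compare to σ_y = 367 MPa: σ ≥ σ_y, so it yields.

yields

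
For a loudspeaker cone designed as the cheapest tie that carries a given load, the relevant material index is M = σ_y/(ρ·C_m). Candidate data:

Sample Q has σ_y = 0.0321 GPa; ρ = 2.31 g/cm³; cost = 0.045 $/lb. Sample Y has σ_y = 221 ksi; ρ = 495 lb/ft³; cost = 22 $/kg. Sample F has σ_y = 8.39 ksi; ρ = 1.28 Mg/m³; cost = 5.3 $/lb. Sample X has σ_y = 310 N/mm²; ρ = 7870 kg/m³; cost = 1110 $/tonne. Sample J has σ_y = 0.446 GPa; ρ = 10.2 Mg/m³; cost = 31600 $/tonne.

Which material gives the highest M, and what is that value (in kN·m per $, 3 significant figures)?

sample Q, M = 140 kN·m per $

Normalizing units and computing the index:
  sample Q: σ_y = 32.10 MPa, ρ = 2310 kg/m³, cost = 0.09921 $/kg
  sample Y: σ_y = 1524 MPa, ρ = 7929 kg/m³, cost = 22.00 $/kg
  sample F: σ_y = 57.85 MPa, ρ = 1280 kg/m³, cost = 11.68 $/kg
  sample X: σ_y = 310.0 MPa, ρ = 7870 kg/m³, cost = 1.110 $/kg
  sample J: σ_y = 446.0 MPa, ρ = 10200 kg/m³, cost = 31.60 $/kg
  sample Q: M = 140 kN·m per $
  sample X: M = 35.5 kN·m per $
  sample Y: M = 8.74 kN·m per $
  sample F: M = 3.87 kN·m per $
  sample J: M = 1.38 kN·m per $
The maximum is for sample Q.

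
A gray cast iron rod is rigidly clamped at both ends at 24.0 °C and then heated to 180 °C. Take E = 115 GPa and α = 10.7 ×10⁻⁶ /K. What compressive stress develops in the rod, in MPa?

ΔT = 156.0 K. Constrained thermal stress σ = E·α·ΔT = 115.0×10³ MPa × 10.7×10⁻⁶ × 156.0 = 192 MPa (compressive).

192 MPa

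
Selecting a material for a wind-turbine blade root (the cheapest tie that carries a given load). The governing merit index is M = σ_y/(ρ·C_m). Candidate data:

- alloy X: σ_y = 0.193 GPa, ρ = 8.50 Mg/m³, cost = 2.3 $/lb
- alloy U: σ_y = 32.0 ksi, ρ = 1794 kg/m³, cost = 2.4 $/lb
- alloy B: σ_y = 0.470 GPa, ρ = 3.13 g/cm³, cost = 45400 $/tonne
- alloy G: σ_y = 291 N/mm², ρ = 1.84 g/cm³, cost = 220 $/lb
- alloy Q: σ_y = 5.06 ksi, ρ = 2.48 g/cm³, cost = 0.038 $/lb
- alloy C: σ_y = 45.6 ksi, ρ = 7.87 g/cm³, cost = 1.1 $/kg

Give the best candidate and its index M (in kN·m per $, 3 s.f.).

alloy Q, M = 168 kN·m per $

In SI units:
  alloy X: σ_y = 193.0 MPa, ρ = 8500 kg/m³, cost = 5.071 $/kg
  alloy U: σ_y = 220.6 MPa, ρ = 1794 kg/m³, cost = 5.291 $/kg
  alloy B: σ_y = 470.0 MPa, ρ = 3130 kg/m³, cost = 45.40 $/kg
  alloy G: σ_y = 291.0 MPa, ρ = 1840 kg/m³, cost = 485.0 $/kg
  alloy Q: σ_y = 34.89 MPa, ρ = 2480 kg/m³, cost = 0.08377 $/kg
  alloy C: σ_y = 314.4 MPa, ρ = 7870 kg/m³, cost = 1.100 $/kg
  alloy Q: M = 168 kN·m per $
  alloy C: M = 36.3 kN·m per $
  alloy U: M = 23.2 kN·m per $
  alloy X: M = 4.48 kN·m per $
  alloy B: M = 3.31 kN·m per $
  alloy G: M = 0.326 kN·m per $
The maximum is for alloy Q.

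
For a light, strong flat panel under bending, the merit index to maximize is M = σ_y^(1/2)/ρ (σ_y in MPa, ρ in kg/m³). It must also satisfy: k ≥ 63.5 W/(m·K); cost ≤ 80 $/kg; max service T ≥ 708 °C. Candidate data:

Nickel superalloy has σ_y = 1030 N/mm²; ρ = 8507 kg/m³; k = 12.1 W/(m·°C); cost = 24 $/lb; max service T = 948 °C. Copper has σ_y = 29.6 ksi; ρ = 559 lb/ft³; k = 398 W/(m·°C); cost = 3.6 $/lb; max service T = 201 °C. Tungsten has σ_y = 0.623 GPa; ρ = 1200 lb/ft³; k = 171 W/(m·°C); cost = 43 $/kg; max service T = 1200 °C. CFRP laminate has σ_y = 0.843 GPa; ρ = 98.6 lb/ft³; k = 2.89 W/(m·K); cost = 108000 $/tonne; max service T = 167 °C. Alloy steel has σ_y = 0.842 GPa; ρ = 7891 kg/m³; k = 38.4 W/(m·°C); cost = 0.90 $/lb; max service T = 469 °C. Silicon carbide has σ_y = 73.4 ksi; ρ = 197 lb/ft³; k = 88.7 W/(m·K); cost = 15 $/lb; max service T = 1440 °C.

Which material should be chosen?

Screen on constraints: k ≥ 63.5 W/(m·K); cost ≤ 80 $/kg; max service T ≥ 708 °C. Survivors: tungsten, silicon carbide.
Convert each candidate to consistent units, then evaluate M:
  tungsten: σ_y = 623.0 MPa, ρ = 19220 kg/m³
  silicon carbide: σ_y = 506.1 MPa, ρ = 3156 kg/m³
  silicon carbide: M = 7.13×10⁻³
  tungsten: M = 1.30×10⁻³
Silicon carbide has the largest M.

silicon carbide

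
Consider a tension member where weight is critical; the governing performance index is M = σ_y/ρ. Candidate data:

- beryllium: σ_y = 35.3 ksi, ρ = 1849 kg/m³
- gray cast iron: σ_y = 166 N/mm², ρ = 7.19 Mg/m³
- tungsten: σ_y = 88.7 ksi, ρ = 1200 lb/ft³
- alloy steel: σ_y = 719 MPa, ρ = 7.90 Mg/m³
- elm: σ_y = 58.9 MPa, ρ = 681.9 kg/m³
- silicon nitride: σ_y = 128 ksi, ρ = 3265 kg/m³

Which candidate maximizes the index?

silicon nitride

Normalizing units and computing the index:
  beryllium: σ_y = 243.4 MPa, ρ = 1849 kg/m³
  gray cast iron: σ_y = 166.0 MPa, ρ = 7190 kg/m³
  tungsten: σ_y = 611.6 MPa, ρ = 19220 kg/m³
  alloy steel: σ_y = 719.0 MPa, ρ = 7900 kg/m³
  elm: σ_y = 58.90 MPa, ρ = 681.9 kg/m³
  silicon nitride: σ_y = 882.5 MPa, ρ = 3265 kg/m³
  silicon nitride: M = 270 kN·m/kg
  beryllium: M = 132 kN·m/kg
  alloy steel: M = 91.0 kN·m/kg
  elm: M = 86.4 kN·m/kg
  tungsten: M = 31.8 kN·m/kg
  gray cast iron: M = 23.1 kN·m/kg
The maximum is for silicon nitride.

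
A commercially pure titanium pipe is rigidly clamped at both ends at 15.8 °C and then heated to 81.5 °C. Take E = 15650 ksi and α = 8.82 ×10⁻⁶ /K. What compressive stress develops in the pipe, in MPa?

62.5 MPa

E = 15650 ksi = 107.9 GPa.
ΔT = 65.70 K. Constrained thermal stress σ = E·α·ΔT = 107.9×10³ MPa × 8.82×10⁻⁶ × 65.70 = 62.5 MPa (compressive).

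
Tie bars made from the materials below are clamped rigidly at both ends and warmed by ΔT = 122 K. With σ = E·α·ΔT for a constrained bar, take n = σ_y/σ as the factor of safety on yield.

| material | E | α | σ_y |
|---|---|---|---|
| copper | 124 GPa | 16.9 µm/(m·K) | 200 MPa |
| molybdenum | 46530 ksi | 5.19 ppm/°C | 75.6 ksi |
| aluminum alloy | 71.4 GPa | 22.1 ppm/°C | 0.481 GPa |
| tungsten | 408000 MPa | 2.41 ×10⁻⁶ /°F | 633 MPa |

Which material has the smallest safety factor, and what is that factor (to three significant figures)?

With everything in SI (GPa, ×10⁻⁶/K, MPa):
  copper: E = 124.0, α = 16.9, σ_y = 200.0 → σ = 256 MPa, n = 0.782
  molybdenum: E = 320.8, α = 5.19, σ_y = 521.2 → σ = 203 MPa, n = 2.57
  aluminum alloy: E = 71.40, α = 22.1, σ_y = 481.0 → σ = 193 MPa, n = 2.50
  tungsten: E = 408.0, α = 4.34, σ_y = 633.0 → σ = 216 MPa, n = 2.93
Copper has the lowest safety factor, n = 0.782.

copper, n = 0.782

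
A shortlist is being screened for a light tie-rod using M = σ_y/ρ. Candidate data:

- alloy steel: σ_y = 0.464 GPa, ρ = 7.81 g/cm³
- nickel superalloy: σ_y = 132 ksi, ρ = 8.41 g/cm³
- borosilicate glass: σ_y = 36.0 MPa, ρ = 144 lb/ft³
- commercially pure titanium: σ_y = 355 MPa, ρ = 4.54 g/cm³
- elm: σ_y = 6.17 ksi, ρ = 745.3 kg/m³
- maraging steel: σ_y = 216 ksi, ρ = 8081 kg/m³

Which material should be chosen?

maraging steel

After converting to SI:
  alloy steel: σ_y = 464.0 MPa, ρ = 7810 kg/m³
  nickel superalloy: σ_y = 910.1 MPa, ρ = 8410 kg/m³
  borosilicate glass: σ_y = 36.00 MPa, ρ = 2307 kg/m³
  commercially pure titanium: σ_y = 355.0 MPa, ρ = 4540 kg/m³
  elm: σ_y = 42.54 MPa, ρ = 745.3 kg/m³
  maraging steel: σ_y = 1489 MPa, ρ = 8081 kg/m³
  maraging steel: M = 184 kN·m/kg
  nickel superalloy: M = 108 kN·m/kg
  commercially pure titanium: M = 78.2 kN·m/kg
  alloy steel: M = 59.4 kN·m/kg
  elm: M = 57.1 kN·m/kg
  borosilicate glass: M = 15.6 kN·m/kg
The maximum is for maraging steel.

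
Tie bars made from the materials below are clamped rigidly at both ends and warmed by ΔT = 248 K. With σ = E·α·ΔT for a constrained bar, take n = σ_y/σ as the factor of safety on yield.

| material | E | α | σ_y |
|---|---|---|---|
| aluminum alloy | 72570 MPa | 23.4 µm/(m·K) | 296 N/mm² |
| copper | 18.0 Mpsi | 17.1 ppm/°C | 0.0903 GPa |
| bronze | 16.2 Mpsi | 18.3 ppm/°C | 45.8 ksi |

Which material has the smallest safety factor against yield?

copper

Converting E to GPa, α to ×10⁻⁶/K, σ_y to MPa, then σ and n for each:
  aluminum alloy: E = 72.57, α = 23.4, σ_y = 296.0 → σ = 421 MPa, n = 0.703
  copper: E = 124.1, α = 17.1, σ_y = 90.30 → σ = 526 MPa, n = 0.172
  bronze: E = 111.7, α = 18.3, σ_y = 315.8 → σ = 507 MPa, n = 0.623
Smallest n: copper with n = 0.172.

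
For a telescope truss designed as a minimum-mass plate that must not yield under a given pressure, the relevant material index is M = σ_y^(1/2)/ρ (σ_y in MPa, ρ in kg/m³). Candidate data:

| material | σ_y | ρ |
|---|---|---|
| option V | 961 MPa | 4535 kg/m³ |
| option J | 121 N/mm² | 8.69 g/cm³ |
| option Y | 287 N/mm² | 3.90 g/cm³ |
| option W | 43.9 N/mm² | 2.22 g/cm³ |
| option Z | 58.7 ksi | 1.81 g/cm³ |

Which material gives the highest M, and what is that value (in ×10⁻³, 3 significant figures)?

option Z, M = 11.1×10⁻³

Putting every candidate on a common basis:
  option V: σ_y = 961.0 MPa, ρ = 4535 kg/m³
  option J: σ_y = 121.0 MPa, ρ = 8690 kg/m³
  option Y: σ_y = 287.0 MPa, ρ = 3900 kg/m³
  option W: σ_y = 43.90 MPa, ρ = 2220 kg/m³
  option Z: σ_y = 404.7 MPa, ρ = 1810 kg/m³
  option Z: M = 11.1×10⁻³
  option V: M = 6.84×10⁻³
  option Y: M = 4.34×10⁻³
  option W: M = 2.98×10⁻³
  option J: M = 1.27×10⁻³
The maximum is for option Z.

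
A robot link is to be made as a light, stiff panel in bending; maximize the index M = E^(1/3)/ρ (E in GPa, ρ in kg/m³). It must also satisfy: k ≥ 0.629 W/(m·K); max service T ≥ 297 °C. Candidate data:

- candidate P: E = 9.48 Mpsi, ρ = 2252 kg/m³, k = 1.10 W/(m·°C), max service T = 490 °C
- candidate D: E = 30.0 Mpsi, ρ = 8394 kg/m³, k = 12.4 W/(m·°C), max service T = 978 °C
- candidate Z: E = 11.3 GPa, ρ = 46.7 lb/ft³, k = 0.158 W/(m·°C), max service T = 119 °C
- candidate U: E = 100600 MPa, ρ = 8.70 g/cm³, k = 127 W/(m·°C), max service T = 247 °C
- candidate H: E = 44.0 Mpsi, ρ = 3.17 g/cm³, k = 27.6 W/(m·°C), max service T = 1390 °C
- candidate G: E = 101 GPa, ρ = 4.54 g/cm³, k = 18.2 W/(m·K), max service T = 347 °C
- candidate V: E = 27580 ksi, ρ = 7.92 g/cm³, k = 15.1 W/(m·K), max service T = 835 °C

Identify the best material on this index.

Screen on constraints: k ≥ 0.629 W/(m·K); max service T ≥ 297 °C. Survivors: candidate P, candidate D, candidate H, candidate G, candidate V.
Normalizing units and computing the index:
  candidate P: E = 65.36 GPa, ρ = 2252 kg/m³
  candidate D: E = 206.8 GPa, ρ = 8394 kg/m³
  candidate H: E = 303.4 GPa, ρ = 3170 kg/m³
  candidate G: E = 101.0 GPa, ρ = 4540 kg/m³
  candidate V: E = 190.2 GPa, ρ = 7920 kg/m³
  candidate H: M = 2.12×10⁻³
  candidate P: M = 1.79×10⁻³
  candidate G: M = 1.03×10⁻³
  candidate V: M = 0.726×10⁻³
  candidate D: M = 0.705×10⁻³
Candidate H ranks first.

candidate H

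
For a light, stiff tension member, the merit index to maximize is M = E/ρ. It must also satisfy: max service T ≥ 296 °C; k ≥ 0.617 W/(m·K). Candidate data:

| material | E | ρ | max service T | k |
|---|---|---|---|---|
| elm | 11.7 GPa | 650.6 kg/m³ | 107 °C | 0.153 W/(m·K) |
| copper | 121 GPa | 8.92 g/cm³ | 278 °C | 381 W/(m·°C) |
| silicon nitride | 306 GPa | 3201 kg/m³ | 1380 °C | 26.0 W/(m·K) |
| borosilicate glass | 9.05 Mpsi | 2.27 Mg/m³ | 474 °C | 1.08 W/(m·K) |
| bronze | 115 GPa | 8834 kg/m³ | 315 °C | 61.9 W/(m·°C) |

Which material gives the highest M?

Screen on constraints: max service T ≥ 296 °C; k ≥ 0.617 W/(m·K). Survivors: silicon nitride, borosilicate glass, bronze.
Putting every candidate on a common basis:
  silicon nitride: E = 306.0 GPa, ρ = 3201 kg/m³
  borosilicate glass: E = 62.40 GPa, ρ = 2270 kg/m³
  bronze: E = 115.0 GPa, ρ = 8834 kg/m³
  silicon nitride: M = 95.6 MN·m/kg
  borosilicate glass: M = 27.5 MN·m/kg
  bronze: M = 13.0 MN·m/kg
Silicon nitride has the largest M.

silicon nitride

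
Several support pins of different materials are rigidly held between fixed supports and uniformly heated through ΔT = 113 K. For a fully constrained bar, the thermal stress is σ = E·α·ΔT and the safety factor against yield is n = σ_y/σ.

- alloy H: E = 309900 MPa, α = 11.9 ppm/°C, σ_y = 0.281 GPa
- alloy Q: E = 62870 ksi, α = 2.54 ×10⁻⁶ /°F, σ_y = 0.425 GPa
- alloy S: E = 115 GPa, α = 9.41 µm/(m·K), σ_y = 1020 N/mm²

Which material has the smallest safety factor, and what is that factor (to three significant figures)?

alloy H, n = 0.674

With everything in SI (GPa, ×10⁻⁶/K, MPa):
  alloy H: E = 309.9, α = 11.9, σ_y = 281.0 → σ = 417 MPa, n = 0.674
  alloy Q: E = 433.5, α = 4.57, σ_y = 425.0 → σ = 224 MPa, n = 1.90
  alloy S: E = 115.0, α = 9.41, σ_y = 1020 → σ = 122 MPa, n = 8.34
Smallest n: alloy H with n = 0.674.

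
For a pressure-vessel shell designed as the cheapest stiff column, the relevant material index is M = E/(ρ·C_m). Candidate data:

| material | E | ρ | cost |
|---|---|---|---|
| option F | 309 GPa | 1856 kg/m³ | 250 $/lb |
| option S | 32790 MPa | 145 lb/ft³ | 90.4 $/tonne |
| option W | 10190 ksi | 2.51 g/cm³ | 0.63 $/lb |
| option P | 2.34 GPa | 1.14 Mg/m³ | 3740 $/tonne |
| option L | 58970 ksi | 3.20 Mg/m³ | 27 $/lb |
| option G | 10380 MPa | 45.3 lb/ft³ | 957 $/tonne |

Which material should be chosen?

option S

Putting every candidate on a common basis:
  option F: E = 309.0 GPa, ρ = 1856 kg/m³, cost = 551.1 $/kg
  option S: E = 32.79 GPa, ρ = 2323 kg/m³, cost = 0.09040 $/kg
  option W: E = 70.26 GPa, ρ = 2510 kg/m³, cost = 1.389 $/kg
  option P: E = 2.340 GPa, ρ = 1140 kg/m³, cost = 3.740 $/kg
  option L: E = 406.6 GPa, ρ = 3200 kg/m³, cost = 59.52 $/kg
  option G: E = 10.38 GPa, ρ = 725.6 kg/m³, cost = 0.9570 $/kg
  option S: M = 156 MN·m per $
  option W: M = 20.2 MN·m per $
  option G: M = 14.9 MN·m per $
  option L: M = 2.13 MN·m per $
  option P: M = 0.549 MN·m per $
  option F: M = 0.302 MN·m per $
Option S ranks first.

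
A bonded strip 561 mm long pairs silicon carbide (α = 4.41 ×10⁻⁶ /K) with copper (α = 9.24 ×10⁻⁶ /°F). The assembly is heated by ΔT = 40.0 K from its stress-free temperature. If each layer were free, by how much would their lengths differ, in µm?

copper: α = 9.24×10⁻⁶/°F × 9/5 = 16.6×10⁻⁶/K.
Δα = |4.41 − 16.6|×10⁻⁶/K = 12.2×10⁻⁶/K.
ΔL_mismatch = Δα·L·ΔT = 12.2×10⁻⁶ × 561.0 mm × 40.0 K = 274 µm.

274 µm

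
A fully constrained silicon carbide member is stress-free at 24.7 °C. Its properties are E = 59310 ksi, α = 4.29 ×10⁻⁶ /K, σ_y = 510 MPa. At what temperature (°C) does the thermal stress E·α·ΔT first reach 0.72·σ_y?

234 °C

E = 59310 ksi = 408.9 GPa.
E·α·ΔT = 367.2 MPa ⇒ ΔT = 367.2 / (408.9×10³ × 4.29×10⁻⁶) = 209.3 K.
T = 24.7 + 209.3 = 234.0 °C.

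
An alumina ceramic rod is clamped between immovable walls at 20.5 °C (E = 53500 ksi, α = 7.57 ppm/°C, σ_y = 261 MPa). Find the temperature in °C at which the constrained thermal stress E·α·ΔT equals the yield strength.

114 °C

E = 53500 ksi = 368.9 GPa.
E·α·ΔT = 261.0 MPa ⇒ ΔT = 261.0 / (368.9×10³ × 7.57×10⁻⁶) = 93.47 K.
T = 20.5 + 93.47 = 114.0 °C.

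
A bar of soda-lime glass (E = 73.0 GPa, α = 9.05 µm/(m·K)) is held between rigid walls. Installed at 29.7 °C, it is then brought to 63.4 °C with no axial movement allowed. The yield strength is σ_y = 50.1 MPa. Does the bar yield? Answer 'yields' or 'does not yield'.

ΔT = 33.70 K. Constrained thermal stress σ = E·α·ΔT = 73.00×10³ MPa × 9.05×10⁻⁶ × 33.70 = 22.3 MPa (compressive).
Compare to σ_y = 50.1 MPa: σ < σ_y, so it does not yield.

does not yield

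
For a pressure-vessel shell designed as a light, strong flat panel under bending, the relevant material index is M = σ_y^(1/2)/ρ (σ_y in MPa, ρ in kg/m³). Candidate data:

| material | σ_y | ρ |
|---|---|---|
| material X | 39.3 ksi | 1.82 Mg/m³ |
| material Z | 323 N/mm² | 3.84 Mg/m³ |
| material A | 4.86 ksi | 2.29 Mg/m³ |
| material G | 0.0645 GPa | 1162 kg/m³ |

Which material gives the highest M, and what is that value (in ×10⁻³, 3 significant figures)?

material X, M = 9.04×10⁻³

Normalizing units and computing the index:
  material X: σ_y = 271.0 MPa, ρ = 1820 kg/m³
  material Z: σ_y = 323.0 MPa, ρ = 3840 kg/m³
  material A: σ_y = 33.51 MPa, ρ = 2290 kg/m³
  material G: σ_y = 64.50 MPa, ρ = 1162 kg/m³
  material X: M = 9.04×10⁻³
  material G: M = 6.91×10⁻³
  material Z: M = 4.68×10⁻³
  material A: M = 2.53×10⁻³
Highest index: material X.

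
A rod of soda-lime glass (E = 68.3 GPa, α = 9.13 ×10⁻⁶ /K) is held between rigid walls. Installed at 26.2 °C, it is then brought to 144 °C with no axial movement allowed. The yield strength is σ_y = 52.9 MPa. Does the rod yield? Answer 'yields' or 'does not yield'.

yields

ΔT = 117.8 K. Constrained thermal stress σ = E·α·ΔT = 68.30×10³ MPa × 9.13×10⁻⁶ × 117.8 = 73.5 MPa (compressive).
Compare to σ_y = 52.9 MPa: σ ≥ σ_y, so it yields.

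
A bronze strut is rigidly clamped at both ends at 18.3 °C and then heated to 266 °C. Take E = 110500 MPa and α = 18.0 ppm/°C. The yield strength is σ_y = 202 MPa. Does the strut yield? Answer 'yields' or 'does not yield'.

E = 110500 MPa = 110.5 GPa.
ΔT = 247.7 K. Constrained thermal stress σ = E·α·ΔT = 110.5×10³ MPa × 18.0×10⁻⁶ × 247.7 = 493 MPa (compressive).
Compare to σ_y = 202 MPa: σ ≥ σ_y, so it yields.

yields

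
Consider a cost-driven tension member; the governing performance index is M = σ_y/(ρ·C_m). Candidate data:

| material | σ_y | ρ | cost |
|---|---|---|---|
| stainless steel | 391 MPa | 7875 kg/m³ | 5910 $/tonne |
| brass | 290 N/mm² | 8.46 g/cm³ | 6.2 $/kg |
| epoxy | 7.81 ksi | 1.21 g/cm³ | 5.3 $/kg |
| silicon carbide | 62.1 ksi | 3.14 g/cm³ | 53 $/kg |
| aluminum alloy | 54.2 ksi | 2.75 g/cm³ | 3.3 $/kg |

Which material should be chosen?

After converting to SI:
  stainless steel: σ_y = 391.0 MPa, ρ = 7875 kg/m³, cost = 5.910 $/kg
  brass: σ_y = 290.0 MPa, ρ = 8460 kg/m³, cost = 6.200 $/kg
  epoxy: σ_y = 53.85 MPa, ρ = 1210 kg/m³, cost = 5.300 $/kg
  silicon carbide: σ_y = 428.2 MPa, ρ = 3140 kg/m³, cost = 53.00 $/kg
  aluminum alloy: σ_y = 373.7 MPa, ρ = 2750 kg/m³, cost = 3.300 $/kg
  aluminum alloy: M = 41.2 kN·m per $
  stainless steel: M = 8.40 kN·m per $
  epoxy: M = 8.40 kN·m per $
  brass: M = 5.53 kN·m per $
  silicon carbide: M = 2.57 kN·m per $
Aluminum alloy has the largest M.

aluminum alloy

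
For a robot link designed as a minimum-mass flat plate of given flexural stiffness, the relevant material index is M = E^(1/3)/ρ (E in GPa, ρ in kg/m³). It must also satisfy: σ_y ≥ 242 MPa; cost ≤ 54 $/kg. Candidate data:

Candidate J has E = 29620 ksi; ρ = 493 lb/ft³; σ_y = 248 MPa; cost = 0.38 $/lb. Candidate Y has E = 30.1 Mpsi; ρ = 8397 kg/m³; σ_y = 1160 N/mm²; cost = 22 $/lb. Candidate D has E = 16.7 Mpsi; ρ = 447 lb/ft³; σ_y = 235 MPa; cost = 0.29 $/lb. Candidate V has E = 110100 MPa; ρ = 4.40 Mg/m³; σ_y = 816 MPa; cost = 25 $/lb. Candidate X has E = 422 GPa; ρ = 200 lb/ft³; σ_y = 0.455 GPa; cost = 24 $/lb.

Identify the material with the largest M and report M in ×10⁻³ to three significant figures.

Screen on constraints: σ_y ≥ 242 MPa; cost ≤ 54 $/kg. Survivors: candidate J, candidate Y, candidate X.
Normalizing units and computing the index:
  candidate J: E = 204.2 GPa, ρ = 7897 kg/m³
  candidate Y: E = 207.5 GPa, ρ = 8397 kg/m³
  candidate X: E = 422.0 GPa, ρ = 3204 kg/m³
  candidate X: M = 2.34×10⁻³
  candidate J: M = 0.746×10⁻³
  candidate Y: M = 0.705×10⁻³
Candidate X ranks first.

candidate X, M = 2.34×10⁻³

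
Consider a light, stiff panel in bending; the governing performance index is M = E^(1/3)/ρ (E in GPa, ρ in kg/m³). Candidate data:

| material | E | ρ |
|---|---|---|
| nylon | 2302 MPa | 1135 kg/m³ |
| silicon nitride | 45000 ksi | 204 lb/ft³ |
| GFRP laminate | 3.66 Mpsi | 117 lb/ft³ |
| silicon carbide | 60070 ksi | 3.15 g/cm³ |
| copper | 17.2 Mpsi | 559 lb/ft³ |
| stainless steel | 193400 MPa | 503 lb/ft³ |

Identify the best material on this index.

Putting every candidate on a common basis:
  nylon: E = 2.302 GPa, ρ = 1135 kg/m³
  silicon nitride: E = 310.3 GPa, ρ = 3268 kg/m³
  GFRP laminate: E = 25.23 GPa, ρ = 1874 kg/m³
  silicon carbide: E = 414.2 GPa, ρ = 3150 kg/m³
  copper: E = 118.6 GPa, ρ = 8954 kg/m³
  stainless steel: E = 193.4 GPa, ρ = 8057 kg/m³
  silicon carbide: M = 2.37×10⁻³
  silicon nitride: M = 2.07×10⁻³
  GFRP laminate: M = 1.57×10⁻³
  nylon: M = 1.16×10⁻³
  stainless steel: M = 0.718×10⁻³
  copper: M = 0.549×10⁻³
The maximum is for silicon carbide.

silicon carbide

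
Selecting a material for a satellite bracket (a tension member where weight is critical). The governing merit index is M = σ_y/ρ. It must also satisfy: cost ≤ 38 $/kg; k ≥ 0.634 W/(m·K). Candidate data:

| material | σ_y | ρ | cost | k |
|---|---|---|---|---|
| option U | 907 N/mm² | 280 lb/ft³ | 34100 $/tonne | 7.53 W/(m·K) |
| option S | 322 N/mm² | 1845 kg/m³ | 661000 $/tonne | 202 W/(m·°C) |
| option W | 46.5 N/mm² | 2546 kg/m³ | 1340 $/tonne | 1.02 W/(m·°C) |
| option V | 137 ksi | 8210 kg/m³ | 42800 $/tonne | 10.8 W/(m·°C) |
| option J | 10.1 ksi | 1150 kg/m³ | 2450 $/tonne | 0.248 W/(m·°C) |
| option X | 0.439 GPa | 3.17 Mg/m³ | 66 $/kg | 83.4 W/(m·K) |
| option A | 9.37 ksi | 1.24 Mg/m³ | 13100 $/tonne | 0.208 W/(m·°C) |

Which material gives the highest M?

option U

Screen on constraints: cost ≤ 38 $/kg; k ≥ 0.634 W/(m·K). Survivors: option U, option W.
In SI units:
  option U: σ_y = 907.0 MPa, ρ = 4485 kg/m³
  option W: σ_y = 46.50 MPa, ρ = 2546 kg/m³
  option U: M = 202 kN·m/kg
  option W: M = 18.3 kN·m/kg
Option U ranks first.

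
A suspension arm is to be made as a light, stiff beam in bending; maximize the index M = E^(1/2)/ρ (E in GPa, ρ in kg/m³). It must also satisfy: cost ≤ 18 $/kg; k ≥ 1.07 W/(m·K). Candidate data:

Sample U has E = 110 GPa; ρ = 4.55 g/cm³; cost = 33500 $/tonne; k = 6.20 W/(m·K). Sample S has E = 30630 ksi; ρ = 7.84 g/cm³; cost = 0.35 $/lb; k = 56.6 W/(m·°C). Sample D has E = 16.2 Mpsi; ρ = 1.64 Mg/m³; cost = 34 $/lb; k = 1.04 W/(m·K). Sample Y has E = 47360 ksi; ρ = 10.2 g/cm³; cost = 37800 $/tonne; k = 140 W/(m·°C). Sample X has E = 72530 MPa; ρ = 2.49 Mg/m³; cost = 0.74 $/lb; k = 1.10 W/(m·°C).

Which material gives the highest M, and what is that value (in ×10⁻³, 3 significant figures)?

Screen on constraints: cost ≤ 18 $/kg; k ≥ 1.07 W/(m·K). Survivors: sample S, sample X.
Putting every candidate on a common basis:
  sample S: E = 211.2 GPa, ρ = 7840 kg/m³
  sample X: E = 72.53 GPa, ρ = 2490 kg/m³
  sample X: M = 3.42×10⁻³
  sample S: M = 1.85×10⁻³
Sample X ranks first.

sample X, M = 3.42×10⁻³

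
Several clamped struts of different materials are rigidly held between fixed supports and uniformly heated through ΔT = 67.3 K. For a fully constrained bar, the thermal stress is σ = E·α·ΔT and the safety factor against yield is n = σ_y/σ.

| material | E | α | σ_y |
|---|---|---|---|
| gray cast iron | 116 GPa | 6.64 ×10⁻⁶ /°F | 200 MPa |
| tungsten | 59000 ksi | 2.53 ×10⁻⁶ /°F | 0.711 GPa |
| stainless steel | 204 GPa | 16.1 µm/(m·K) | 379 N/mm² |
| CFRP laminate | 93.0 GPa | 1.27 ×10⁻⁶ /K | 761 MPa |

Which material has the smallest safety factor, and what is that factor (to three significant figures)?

With everything in SI (GPa, ×10⁻⁶/K, MPa):
  gray cast iron: E = 116.0, α = 12.0, σ_y = 200.0 → σ = 93.3 MPa, n = 2.14
  tungsten: E = 406.8, α = 4.55, σ_y = 711.0 → σ = 125 MPa, n = 5.70
  stainless steel: E = 204.0, α = 16.1, σ_y = 379.0 → σ = 221 MPa, n = 1.71
  CFRP laminate: E = 93.00, α = 1.27, σ_y = 761.0 → σ = 7.95 MPa, n = 95.7
The minimum is stainless steel at n = 1.71.

stainless steel, n = 1.71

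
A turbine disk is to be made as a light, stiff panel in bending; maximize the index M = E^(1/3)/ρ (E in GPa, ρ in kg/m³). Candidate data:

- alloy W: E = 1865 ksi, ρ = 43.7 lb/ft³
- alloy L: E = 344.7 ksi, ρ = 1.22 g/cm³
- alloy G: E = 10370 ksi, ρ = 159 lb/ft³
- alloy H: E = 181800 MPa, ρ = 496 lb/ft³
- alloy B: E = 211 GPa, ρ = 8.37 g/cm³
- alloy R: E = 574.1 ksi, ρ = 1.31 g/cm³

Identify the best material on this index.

Putting every candidate on a common basis:
  alloy W: E = 12.86 GPa, ρ = 700.0 kg/m³
  alloy L: E = 2.377 GPa, ρ = 1220 kg/m³
  alloy G: E = 71.50 GPa, ρ = 2547 kg/m³
  alloy H: E = 181.8 GPa, ρ = 7945 kg/m³
  alloy B: E = 211.0 GPa, ρ = 8370 kg/m³
  alloy R: E = 3.958 GPa, ρ = 1310 kg/m³
  alloy W: M = 3.35×10⁻³
  alloy G: M = 1.63×10⁻³
  alloy R: M = 1.21×10⁻³
  alloy L: M = 1.09×10⁻³
  alloy H: M = 0.713×10⁻³
  alloy B: M = 0.711×10⁻³
The maximum is for alloy W.

alloy W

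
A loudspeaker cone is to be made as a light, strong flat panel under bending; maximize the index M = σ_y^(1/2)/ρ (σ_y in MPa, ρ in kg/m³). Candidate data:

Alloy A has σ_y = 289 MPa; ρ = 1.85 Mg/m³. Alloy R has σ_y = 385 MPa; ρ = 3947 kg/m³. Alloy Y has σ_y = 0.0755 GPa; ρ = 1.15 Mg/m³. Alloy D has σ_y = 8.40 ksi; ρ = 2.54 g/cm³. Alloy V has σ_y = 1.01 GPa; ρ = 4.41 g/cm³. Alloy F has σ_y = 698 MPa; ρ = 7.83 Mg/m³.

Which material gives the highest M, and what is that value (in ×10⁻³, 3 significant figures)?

alloy A, M = 9.19×10⁻³

Convert each candidate to consistent units, then evaluate M:
  alloy A: σ_y = 289.0 MPa, ρ = 1850 kg/m³
  alloy R: σ_y = 385.0 MPa, ρ = 3947 kg/m³
  alloy Y: σ_y = 75.50 MPa, ρ = 1150 kg/m³
  alloy D: σ_y = 57.92 MPa, ρ = 2540 kg/m³
  alloy V: σ_y = 1010 MPa, ρ = 4410 kg/m³
  alloy F: σ_y = 698.0 MPa, ρ = 7830 kg/m³
  alloy A: M = 9.19×10⁻³
  alloy Y: M = 7.56×10⁻³
  alloy V: M = 7.21×10⁻³
  alloy R: M = 4.97×10⁻³
  alloy F: M = 3.37×10⁻³
  alloy D: M = 3.00×10⁻³
The maximum is for alloy A.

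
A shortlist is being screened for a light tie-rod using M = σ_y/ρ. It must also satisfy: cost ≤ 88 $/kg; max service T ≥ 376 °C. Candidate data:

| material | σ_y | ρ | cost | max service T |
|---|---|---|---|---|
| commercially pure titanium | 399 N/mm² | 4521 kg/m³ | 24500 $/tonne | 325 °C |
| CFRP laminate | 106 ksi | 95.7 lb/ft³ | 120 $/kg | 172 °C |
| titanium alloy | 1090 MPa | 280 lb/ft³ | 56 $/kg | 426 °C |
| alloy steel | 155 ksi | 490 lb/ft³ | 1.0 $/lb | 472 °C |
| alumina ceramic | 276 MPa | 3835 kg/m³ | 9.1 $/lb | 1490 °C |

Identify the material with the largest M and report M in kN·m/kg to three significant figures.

titanium alloy, M = 243 kN·m/kg

Screen on constraints: cost ≤ 88 $/kg; max service T ≥ 376 °C. Survivors: titanium alloy, alloy steel, alumina ceramic.
Convert each candidate to consistent units, then evaluate M:
  titanium alloy: σ_y = 1090 MPa, ρ = 4485 kg/m³
  alloy steel: σ_y = 1069 MPa, ρ = 7849 kg/m³
  alumina ceramic: σ_y = 276.0 MPa, ρ = 3835 kg/m³
  titanium alloy: M = 243 kN·m/kg
  alloy steel: M = 136 kN·m/kg
  alumina ceramic: M = 72.0 kN·m/kg
The maximum is for titanium alloy.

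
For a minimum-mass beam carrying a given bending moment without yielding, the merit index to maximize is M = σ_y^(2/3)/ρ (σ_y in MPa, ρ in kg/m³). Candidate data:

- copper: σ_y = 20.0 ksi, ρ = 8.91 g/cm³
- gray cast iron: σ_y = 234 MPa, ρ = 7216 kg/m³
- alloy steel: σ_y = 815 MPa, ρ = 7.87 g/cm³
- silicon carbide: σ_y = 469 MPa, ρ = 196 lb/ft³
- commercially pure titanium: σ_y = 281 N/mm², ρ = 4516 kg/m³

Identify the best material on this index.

Normalizing units and computing the index:
  copper: σ_y = 137.9 MPa, ρ = 8910 kg/m³
  gray cast iron: σ_y = 234.0 MPa, ρ = 7216 kg/m³
  alloy steel: σ_y = 815.0 MPa, ρ = 7870 kg/m³
  silicon carbide: σ_y = 469.0 MPa, ρ = 3140 kg/m³
  commercially pure titanium: σ_y = 281.0 MPa, ρ = 4516 kg/m³
  silicon carbide: M = 19.2×10⁻³
  alloy steel: M = 11.1×10⁻³
  commercially pure titanium: M = 9.50×10⁻³
  gray cast iron: M = 5.26×10⁻³
  copper: M = 3.00×10⁻³
Silicon carbide has the largest M.

silicon carbide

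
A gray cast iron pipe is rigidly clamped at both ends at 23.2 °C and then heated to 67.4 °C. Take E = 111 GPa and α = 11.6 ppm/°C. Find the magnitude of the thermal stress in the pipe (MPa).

56.9 MPa

ΔT = 44.20 K. Constrained thermal stress σ = E·α·ΔT = 111.0×10³ MPa × 11.6×10⁻⁶ × 44.20 = 56.9 MPa (compressive).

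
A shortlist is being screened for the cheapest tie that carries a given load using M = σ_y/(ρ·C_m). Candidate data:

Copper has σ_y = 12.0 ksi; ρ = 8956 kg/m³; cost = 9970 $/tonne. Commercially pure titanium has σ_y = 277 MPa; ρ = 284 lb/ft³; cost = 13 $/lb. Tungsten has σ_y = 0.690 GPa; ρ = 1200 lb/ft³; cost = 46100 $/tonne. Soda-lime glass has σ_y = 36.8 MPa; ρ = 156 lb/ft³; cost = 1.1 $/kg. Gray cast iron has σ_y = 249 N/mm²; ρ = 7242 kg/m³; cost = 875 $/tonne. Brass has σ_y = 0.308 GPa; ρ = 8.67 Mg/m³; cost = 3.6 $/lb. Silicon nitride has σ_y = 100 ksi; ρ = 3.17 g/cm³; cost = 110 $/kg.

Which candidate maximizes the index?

In SI units:
  copper: σ_y = 82.74 MPa, ρ = 8956 kg/m³, cost = 9.970 $/kg
  commercially pure titanium: σ_y = 277.0 MPa, ρ = 4549 kg/m³, cost = 28.66 $/kg
  tungsten: σ_y = 690.0 MPa, ρ = 19220 kg/m³, cost = 46.10 $/kg
  soda-lime glass: σ_y = 36.80 MPa, ρ = 2499 kg/m³, cost = 1.100 $/kg
  gray cast iron: σ_y = 249.0 MPa, ρ = 7242 kg/m³, cost = 0.8750 $/kg
  brass: σ_y = 308.0 MPa, ρ = 8670 kg/m³, cost = 7.937 $/kg
  silicon nitride: σ_y = 689.5 MPa, ρ = 3170 kg/m³, cost = 110.0 $/kg
  gray cast iron: M = 39.3 kN·m per $
  soda-lime glass: M = 13.4 kN·m per $
  brass: M = 4.48 kN·m per $
  commercially pure titanium: M = 2.12 kN·m per $
  silicon nitride: M = 1.98 kN·m per $
  copper: M = 0.927 kN·m per $
  tungsten: M = 0.779 kN·m per $
Highest index: gray cast iron.

gray cast iron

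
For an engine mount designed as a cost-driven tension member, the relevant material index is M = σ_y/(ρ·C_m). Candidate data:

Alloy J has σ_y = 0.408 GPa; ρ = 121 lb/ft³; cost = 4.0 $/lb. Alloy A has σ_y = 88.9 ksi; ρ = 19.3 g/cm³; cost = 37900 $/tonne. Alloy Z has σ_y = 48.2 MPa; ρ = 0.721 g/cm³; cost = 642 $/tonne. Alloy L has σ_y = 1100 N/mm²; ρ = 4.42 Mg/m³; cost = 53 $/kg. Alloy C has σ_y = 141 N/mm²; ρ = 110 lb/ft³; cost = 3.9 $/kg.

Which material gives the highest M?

Normalizing units and computing the index:
  alloy J: σ_y = 408.0 MPa, ρ = 1938 kg/m³, cost = 8.818 $/kg
  alloy A: σ_y = 612.9 MPa, ρ = 19300 kg/m³, cost = 37.90 $/kg
  alloy Z: σ_y = 48.20 MPa, ρ = 721.0 kg/m³, cost = 0.6420 $/kg
  alloy L: σ_y = 1100 MPa, ρ = 4420 kg/m³, cost = 53.00 $/kg
  alloy C: σ_y = 141.0 MPa, ρ = 1762 kg/m³, cost = 3.900 $/kg
  alloy Z: M = 104 kN·m per $
  alloy J: M = 23.9 kN·m per $
  alloy C: M = 20.5 kN·m per $
  alloy L: M = 4.70 kN·m per $
  alloy A: M = 0.838 kN·m per $
Alloy Z has the largest M.

alloy Z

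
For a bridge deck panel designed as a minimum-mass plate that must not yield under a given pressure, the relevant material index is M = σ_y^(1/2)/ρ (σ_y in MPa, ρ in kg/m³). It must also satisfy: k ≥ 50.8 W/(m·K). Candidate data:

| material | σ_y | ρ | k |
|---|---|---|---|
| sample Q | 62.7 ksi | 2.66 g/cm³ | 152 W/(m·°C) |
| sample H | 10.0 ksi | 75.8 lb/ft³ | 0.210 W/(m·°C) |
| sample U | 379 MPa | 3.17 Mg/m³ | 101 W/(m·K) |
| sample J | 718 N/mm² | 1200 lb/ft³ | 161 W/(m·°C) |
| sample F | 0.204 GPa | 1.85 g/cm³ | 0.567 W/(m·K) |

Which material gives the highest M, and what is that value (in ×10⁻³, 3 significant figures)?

Screen on constraints: k ≥ 50.8 W/(m·K). Survivors: sample Q, sample U, sample J.
After converting to SI:
  sample Q: σ_y = 432.3 MPa, ρ = 2660 kg/m³
  sample U: σ_y = 379.0 MPa, ρ = 3170 kg/m³
  sample J: σ_y = 718.0 MPa, ρ = 19220 kg/m³
  sample Q: M = 7.82×10⁻³
  sample U: M = 6.14×10⁻³
  sample J: M = 1.39×10⁻³
The maximum is for sample Q.

sample Q, M = 7.82×10⁻³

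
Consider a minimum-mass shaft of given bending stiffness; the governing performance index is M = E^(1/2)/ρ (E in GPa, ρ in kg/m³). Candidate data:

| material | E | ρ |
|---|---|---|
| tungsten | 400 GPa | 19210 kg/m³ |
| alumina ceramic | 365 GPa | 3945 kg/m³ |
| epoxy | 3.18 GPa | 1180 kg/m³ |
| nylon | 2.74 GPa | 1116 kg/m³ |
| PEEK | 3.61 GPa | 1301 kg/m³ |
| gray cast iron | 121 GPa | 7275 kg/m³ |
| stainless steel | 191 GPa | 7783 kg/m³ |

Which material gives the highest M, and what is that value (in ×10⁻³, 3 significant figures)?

Per-candidate index values:
  alumina ceramic: M = 4.84×10⁻³
  stainless steel: M = 1.78×10⁻³
  gray cast iron: M = 1.51×10⁻³
  epoxy: M = 1.51×10⁻³
  nylon: M = 1.48×10⁻³
  PEEK: M = 1.46×10⁻³
  tungsten: M = 1.04×10⁻³
Alumina ceramic ranks first.

alumina ceramic, M = 4.84×10⁻³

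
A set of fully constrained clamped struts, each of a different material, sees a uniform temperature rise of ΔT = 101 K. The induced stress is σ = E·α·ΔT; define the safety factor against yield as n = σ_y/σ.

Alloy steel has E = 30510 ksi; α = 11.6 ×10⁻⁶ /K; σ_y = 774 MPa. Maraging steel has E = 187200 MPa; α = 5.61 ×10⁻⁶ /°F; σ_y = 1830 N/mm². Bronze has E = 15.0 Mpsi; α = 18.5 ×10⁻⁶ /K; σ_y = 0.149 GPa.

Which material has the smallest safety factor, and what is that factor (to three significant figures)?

bronze, n = 0.771

Per material, after unit conversion:
  alloy steel: E = 210.4, α = 11.6, σ_y = 774.0 → σ = 246 MPa, n = 3.14
  maraging steel: E = 187.2, α = 10.1, σ_y = 1830 → σ = 191 MPa, n = 9.58
  bronze: E = 103.4, α = 18.5, σ_y = 149.0 → σ = 193 MPa, n = 0.771
Smallest n: bronze with n = 0.771.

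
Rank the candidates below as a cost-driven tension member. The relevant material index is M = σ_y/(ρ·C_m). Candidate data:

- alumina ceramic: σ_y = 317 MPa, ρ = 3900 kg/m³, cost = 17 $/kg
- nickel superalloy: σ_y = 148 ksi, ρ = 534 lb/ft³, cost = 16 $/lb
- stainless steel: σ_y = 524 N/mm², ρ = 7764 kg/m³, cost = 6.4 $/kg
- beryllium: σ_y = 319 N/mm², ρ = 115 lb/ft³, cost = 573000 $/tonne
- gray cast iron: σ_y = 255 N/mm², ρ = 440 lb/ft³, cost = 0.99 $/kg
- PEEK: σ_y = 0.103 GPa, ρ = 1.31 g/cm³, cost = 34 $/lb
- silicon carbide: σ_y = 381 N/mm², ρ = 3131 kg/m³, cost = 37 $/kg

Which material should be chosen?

After converting to SI:
  alumina ceramic: σ_y = 317.0 MPa, ρ = 3900 kg/m³, cost = 17.00 $/kg
  nickel superalloy: σ_y = 1020 MPa, ρ = 8554 kg/m³, cost = 35.27 $/kg
  stainless steel: σ_y = 524.0 MPa, ρ = 7764 kg/m³, cost = 6.400 $/kg
  beryllium: σ_y = 319.0 MPa, ρ = 1842 kg/m³, cost = 573.0 $/kg
  gray cast iron: σ_y = 255.0 MPa, ρ = 7048 kg/m³, cost = 0.9900 $/kg
  PEEK: σ_y = 103.0 MPa, ρ = 1310 kg/m³, cost = 74.96 $/kg
  silicon carbide: σ_y = 381.0 MPa, ρ = 3131 kg/m³, cost = 37.00 $/kg
  gray cast iron: M = 36.5 kN·m per $
  stainless steel: M = 10.5 kN·m per $
  alumina ceramic: M = 4.78 kN·m per $
  nickel superalloy: M = 3.38 kN·m per $
  silicon carbide: M = 3.29 kN·m per $
  PEEK: M = 1.05 kN·m per $
  beryllium: M = 0.302 kN·m per $
Gray cast iron ranks first.

gray cast iron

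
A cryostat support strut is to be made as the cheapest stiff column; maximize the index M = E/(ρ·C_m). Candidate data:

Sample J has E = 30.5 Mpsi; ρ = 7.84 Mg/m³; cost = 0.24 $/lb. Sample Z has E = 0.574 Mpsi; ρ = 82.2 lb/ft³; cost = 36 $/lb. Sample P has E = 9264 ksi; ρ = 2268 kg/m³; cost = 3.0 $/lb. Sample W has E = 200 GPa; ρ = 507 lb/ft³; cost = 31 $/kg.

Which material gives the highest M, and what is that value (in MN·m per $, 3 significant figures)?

sample J, M = 50.7 MN·m per $

Putting every candidate on a common basis:
  sample J: E = 210.3 GPa, ρ = 7840 kg/m³, cost = 0.5291 $/kg
  sample Z: E = 3.958 GPa, ρ = 1317 kg/m³, cost = 79.37 $/kg
  sample P: E = 63.87 GPa, ρ = 2268 kg/m³, cost = 6.614 $/kg
  sample W: E = 200.0 GPa, ρ = 8121 kg/m³, cost = 31.00 $/kg
  sample J: M = 50.7 MN·m per $
  sample P: M = 4.26 MN·m per $
  sample W: M = 0.794 MN·m per $
  sample Z: M = 0.0379 MN·m per $
Highest index: sample J.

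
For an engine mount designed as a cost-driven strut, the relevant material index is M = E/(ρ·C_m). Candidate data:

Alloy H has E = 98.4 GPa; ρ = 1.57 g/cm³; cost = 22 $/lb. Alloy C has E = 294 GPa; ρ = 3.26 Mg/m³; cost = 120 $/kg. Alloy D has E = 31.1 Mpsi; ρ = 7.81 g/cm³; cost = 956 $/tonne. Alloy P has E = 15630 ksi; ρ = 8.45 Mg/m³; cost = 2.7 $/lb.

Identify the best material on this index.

In SI units:
  alloy H: E = 98.40 GPa, ρ = 1570 kg/m³, cost = 48.50 $/kg
  alloy C: E = 294.0 GPa, ρ = 3260 kg/m³, cost = 120.0 $/kg
  alloy D: E = 214.4 GPa, ρ = 7810 kg/m³, cost = 0.9560 $/kg
  alloy P: E = 107.8 GPa, ρ = 8450 kg/m³, cost = 5.952 $/kg
  alloy D: M = 28.7 MN·m per $
  alloy P: M = 2.14 MN·m per $
  alloy H: M = 1.29 MN·m per $
  alloy C: M = 0.752 MN·m per $
The maximum is for alloy D.

alloy D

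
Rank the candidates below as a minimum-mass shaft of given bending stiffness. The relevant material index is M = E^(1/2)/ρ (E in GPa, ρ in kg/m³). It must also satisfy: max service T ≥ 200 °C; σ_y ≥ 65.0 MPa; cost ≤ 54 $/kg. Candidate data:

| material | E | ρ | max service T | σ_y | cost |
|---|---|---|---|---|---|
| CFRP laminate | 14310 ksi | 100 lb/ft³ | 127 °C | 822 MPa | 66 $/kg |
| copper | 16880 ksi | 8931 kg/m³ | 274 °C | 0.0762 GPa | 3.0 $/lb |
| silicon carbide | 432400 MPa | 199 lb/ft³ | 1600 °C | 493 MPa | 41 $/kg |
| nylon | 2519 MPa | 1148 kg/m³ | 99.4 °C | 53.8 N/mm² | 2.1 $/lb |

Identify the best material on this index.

silicon carbide

Screen on constraints: max service T ≥ 200 °C; σ_y ≥ 65.0 MPa; cost ≤ 54 $/kg. Survivors: copper, silicon carbide.
Putting every candidate on a common basis:
  copper: E = 116.4 GPa, ρ = 8931 kg/m³
  silicon carbide: E = 432.4 GPa, ρ = 3188 kg/m³
  silicon carbide: M = 6.52×10⁻³
  copper: M = 1.21×10⁻³
Highest index: silicon carbide.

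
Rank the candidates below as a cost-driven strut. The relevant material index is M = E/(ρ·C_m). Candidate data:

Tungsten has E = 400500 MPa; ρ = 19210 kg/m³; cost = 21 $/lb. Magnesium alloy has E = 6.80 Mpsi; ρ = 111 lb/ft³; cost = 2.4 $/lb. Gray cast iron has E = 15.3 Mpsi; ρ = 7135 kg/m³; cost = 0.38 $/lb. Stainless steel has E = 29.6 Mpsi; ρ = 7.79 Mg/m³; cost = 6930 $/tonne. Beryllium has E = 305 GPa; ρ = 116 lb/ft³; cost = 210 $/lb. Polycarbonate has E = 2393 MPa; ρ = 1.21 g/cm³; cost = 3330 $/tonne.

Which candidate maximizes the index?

Convert each candidate to consistent units, then evaluate M:
  tungsten: E = 400.5 GPa, ρ = 19210 kg/m³, cost = 46.30 $/kg
  magnesium alloy: E = 46.88 GPa, ρ = 1778 kg/m³, cost = 5.291 $/kg
  gray cast iron: E = 105.5 GPa, ρ = 7135 kg/m³, cost = 0.8377 $/kg
  stainless steel: E = 204.1 GPa, ρ = 7790 kg/m³, cost = 6.930 $/kg
  beryllium: E = 305.0 GPa, ρ = 1858 kg/m³, cost = 463.0 $/kg
  polycarbonate: E = 2.393 GPa, ρ = 1210 kg/m³, cost = 3.330 $/kg
  gray cast iron: M = 17.6 MN·m per $
  magnesium alloy: M = 4.98 MN·m per $
  stainless steel: M = 3.78 MN·m per $
  polycarbonate: M = 0.594 MN·m per $
  tungsten: M = 0.450 MN·m per $
  beryllium: M = 0.355 MN·m per $
Gray cast iron has the largest M.

gray cast iron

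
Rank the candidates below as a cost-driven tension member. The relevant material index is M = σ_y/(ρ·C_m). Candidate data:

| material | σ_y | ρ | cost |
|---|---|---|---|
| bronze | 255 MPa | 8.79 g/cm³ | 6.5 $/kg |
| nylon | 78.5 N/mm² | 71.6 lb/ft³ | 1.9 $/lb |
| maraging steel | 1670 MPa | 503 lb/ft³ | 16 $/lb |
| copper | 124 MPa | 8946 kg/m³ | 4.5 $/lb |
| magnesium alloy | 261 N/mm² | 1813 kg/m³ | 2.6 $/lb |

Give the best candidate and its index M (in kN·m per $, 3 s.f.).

magnesium alloy, M = 25.1 kN·m per $

Putting every candidate on a common basis:
  bronze: σ_y = 255.0 MPa, ρ = 8790 kg/m³, cost = 6.500 $/kg
  nylon: σ_y = 78.50 MPa, ρ = 1147 kg/m³, cost = 4.189 $/kg
  maraging steel: σ_y = 1670 MPa, ρ = 8057 kg/m³, cost = 35.27 $/kg
  copper: σ_y = 124.0 MPa, ρ = 8946 kg/m³, cost = 9.921 $/kg
  magnesium alloy: σ_y = 261.0 MPa, ρ = 1813 kg/m³, cost = 5.732 $/kg
  magnesium alloy: M = 25.1 kN·m per $
  nylon: M = 16.3 kN·m per $
  maraging steel: M = 5.88 kN·m per $
  bronze: M = 4.46 kN·m per $
  copper: M = 1.40 kN·m per $
Magnesium alloy has the largest M.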